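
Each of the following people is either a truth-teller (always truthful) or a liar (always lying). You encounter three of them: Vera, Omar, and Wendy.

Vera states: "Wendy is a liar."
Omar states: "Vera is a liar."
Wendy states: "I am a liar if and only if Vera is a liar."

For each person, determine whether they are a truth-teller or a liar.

Vera: truth-teller, Omar: liar, Wendy: liar

Consider Vera. Suppose Vera is a liar.
Then whichever role Wendy has, Wendy's statement has the wrong truth value — contradiction.
So Vera is a truth-teller.
With that fixed, Omar's statement is false, so Omar is a liar.
Consider Wendy. Suppose Wendy is a truth-teller.
Then Vera's statement comes out false, contradicting Vera being a truth-teller.
So Wendy is a liar.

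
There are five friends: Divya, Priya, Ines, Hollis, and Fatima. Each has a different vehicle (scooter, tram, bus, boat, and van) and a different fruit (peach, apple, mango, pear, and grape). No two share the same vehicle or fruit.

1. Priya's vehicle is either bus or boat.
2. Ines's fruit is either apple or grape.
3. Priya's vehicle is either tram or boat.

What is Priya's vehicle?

boat

Clue 1 rules out scooter, tram, and van for Priya's vehicle.
With clues 1–3, bus is impossible for Priya's vehicle.
That leaves boat.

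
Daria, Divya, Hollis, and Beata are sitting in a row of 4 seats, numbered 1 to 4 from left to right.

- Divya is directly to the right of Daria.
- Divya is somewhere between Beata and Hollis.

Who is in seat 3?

Divya

With clues 1–2, Beata, Daria, and Hollis are ruled out for seat 3.
So seat 3 is Divya.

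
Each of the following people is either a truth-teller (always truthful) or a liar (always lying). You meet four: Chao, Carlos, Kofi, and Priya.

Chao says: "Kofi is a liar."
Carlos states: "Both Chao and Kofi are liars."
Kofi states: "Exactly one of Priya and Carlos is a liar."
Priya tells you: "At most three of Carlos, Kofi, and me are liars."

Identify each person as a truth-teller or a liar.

Regardless of anyone's role, Priya's statement is true, so Priya is a truth-teller.
Consider Chao. Suppose Chao is a truth-teller.
Then no assignment of the remaining roles makes every statement match its speaker's type — contradiction.
So Chao is a liar.
Consider Carlos. Suppose Carlos is a truth-teller.
Then no assignment of the remaining roles makes every statement match its speaker's type — contradiction.
So Carlos is a liar.
With that fixed, Kofi's statement is true, so Kofi is a truth-teller.

Chao: liar, Carlos: liar, Kofi: truth-teller, Priya: truth-teller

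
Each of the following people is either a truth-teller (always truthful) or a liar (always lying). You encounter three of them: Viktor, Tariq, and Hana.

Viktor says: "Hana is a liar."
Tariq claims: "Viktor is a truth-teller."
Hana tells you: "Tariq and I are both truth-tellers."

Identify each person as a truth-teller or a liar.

Consider Viktor. Suppose Viktor is a liar.
Then no assignment of the remaining roles makes every statement match its speaker's type — contradiction.
So Viktor is a truth-teller.
With that fixed, Tariq's statement is true, so Tariq is a truth-teller.
Consider Hana. Suppose Hana is a truth-teller.
Then Viktor's statement comes out false, contradicting Viktor being a truth-teller.
So Hana is a liar.

Viktor: truth-teller, Tariq: truth-teller, Hana: liar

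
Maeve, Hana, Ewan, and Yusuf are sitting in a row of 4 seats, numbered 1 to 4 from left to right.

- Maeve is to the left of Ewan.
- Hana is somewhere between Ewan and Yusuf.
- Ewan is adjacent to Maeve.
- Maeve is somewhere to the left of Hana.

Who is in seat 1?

With clue 1, Ewan is ruled out for seat 1.
With clues 1–2, Hana is ruled out for seat 1.
With clues 1–4, Yusuf is ruled out for seat 1.
So seat 1 is Maeve.

Maeve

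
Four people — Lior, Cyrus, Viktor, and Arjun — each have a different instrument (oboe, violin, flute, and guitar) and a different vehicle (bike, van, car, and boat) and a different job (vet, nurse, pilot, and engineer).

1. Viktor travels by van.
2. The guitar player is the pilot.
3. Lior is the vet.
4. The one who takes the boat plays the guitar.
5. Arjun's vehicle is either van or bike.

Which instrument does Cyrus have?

guitar

With clues 1–5, flute, oboe, and violin are impossible for Cyrus's instrument.
That leaves guitar.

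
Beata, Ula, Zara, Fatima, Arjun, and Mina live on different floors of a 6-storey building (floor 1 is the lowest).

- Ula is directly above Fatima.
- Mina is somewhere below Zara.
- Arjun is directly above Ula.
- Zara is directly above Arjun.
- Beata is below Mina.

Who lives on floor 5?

Arjun

With clues 1–3, Fatima is ruled out for floor 5.
With clues 1–4, Beata, Mina, and Ula are ruled out for floor 5.
With clues 1–5, Zara is ruled out for floor 5.
So floor 5 is Arjun.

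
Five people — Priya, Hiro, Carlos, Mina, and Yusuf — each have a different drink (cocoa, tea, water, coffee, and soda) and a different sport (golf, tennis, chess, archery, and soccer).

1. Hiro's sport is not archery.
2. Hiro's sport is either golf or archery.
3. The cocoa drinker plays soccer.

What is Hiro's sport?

Clue 1 rules out archery for Hiro's sport.
With clues 1–2, chess, soccer, and tennis are impossible for Hiro's sport.
That leaves golf.

golf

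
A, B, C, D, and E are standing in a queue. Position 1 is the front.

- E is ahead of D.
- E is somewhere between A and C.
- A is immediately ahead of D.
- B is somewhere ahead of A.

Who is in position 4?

A

With clues 1–2, E is ruled out for position 4.
With clues 1–3, B and C are ruled out for position 4.
With clues 1–4, D is ruled out for position 4.
So position 4 is A.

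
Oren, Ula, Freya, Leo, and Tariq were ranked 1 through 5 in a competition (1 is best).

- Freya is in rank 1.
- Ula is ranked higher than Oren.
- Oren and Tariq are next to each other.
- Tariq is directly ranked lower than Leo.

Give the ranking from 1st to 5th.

From clue 1: Freya → rank 1.
From clues 1–2: Oren is in {3,4,5}.
From clues 1–3: Ula is in {2,3}.
From clues 1–4: Ula → rank 2, Leo → rank 3, Tariq → rank 4, Oren → rank 5.

Freya, Ula, Leo, Tariq, Oren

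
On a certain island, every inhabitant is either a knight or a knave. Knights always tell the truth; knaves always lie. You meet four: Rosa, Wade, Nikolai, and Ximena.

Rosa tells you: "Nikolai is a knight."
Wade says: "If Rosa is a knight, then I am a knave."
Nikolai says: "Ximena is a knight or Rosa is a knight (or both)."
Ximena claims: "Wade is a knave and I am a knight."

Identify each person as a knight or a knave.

Consider Rosa. Suppose Rosa is a knight.
Then whichever role Wade has, Wade's statement has the wrong truth value — contradiction.
So Rosa is a knave.
With that fixed, Wade's statement is true, so Wade is a knight.
With that fixed, Ximena's statement is false, so Ximena is a knave.
With that fixed, Nikolai's statement is false, so Nikolai is a knave.

Rosa: knave, Wade: knight, Nikolai: knave, Ximena: knave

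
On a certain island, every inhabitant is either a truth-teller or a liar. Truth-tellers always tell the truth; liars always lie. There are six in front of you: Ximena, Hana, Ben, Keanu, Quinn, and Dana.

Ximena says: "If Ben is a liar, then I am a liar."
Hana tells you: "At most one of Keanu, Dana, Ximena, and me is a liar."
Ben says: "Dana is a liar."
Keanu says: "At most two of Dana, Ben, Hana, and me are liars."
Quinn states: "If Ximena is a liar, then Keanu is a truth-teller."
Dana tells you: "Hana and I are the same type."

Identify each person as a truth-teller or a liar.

Consider Ximena. Suppose Ximena is a liar.
Then Ximena's own statement would have to be false, but it can't be — contradiction.
So Ximena is a truth-teller.
With that fixed, Quinn's statement is true, so Quinn is a truth-teller.
Consider Hana. Suppose Hana is a liar.
Then whichever role Dana has, Dana's statement has the wrong truth value — contradiction.
So Hana is a truth-teller.
Consider Ben. Suppose Ben is a liar.
Then Ximena's statement comes out false, contradicting Ximena being a truth-teller.
So Ben is a truth-teller.
With that fixed, Keanu's statement is true, so Keanu is a truth-teller.
Consider Dana. Suppose Dana is a truth-teller.
Then Ben's statement comes out false, contradicting Ben being a truth-teller.
So Dana is a liar.

Ximena: truth-teller, Hana: truth-teller, Ben: truth-teller, Keanu: truth-teller, Quinn: truth-teller, Dana: liar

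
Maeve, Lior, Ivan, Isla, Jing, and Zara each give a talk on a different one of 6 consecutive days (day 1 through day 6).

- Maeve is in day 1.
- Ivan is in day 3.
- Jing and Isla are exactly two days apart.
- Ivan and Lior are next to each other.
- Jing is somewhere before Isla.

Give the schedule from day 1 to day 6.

From clue 1: Maeve → day 1.
From clues 1–2: Ivan → day 3.
From clues 1–3: Lior is in {2,5,6}.
From clues 1–4: Lior → day 2, Zara → day 5.
From clues 1–5: Jing → day 4, Isla → day 6.

Maeve, Lior, Ivan, Jing, Zara, Isla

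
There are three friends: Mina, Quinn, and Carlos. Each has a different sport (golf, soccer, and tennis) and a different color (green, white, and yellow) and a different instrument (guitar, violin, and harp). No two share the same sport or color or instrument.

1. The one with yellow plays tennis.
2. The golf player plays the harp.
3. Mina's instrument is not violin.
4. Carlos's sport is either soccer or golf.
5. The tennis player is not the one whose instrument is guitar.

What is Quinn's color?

yellow

With clues 1–5, green and white are impossible for Quinn's color.
That leaves yellow.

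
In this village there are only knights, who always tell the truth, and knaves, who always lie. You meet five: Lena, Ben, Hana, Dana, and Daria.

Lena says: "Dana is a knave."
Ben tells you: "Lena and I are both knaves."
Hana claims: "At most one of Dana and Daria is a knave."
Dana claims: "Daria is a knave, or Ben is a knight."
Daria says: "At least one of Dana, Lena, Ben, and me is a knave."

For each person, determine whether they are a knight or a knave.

Lena: knight, Ben: knave, Hana: knight, Dana: knave, Daria: knight

Consider Lena. Suppose Lena is a knave.
Then whichever role Ben has, Ben's statement has the wrong truth value — contradiction.
So Lena is a knight.
With that fixed, Ben's statement is false, so Ben is a knave.
With that fixed, Daria's statement is true, so Daria is a knight.
With that fixed, Hana's statement is true, so Hana is a knight.
With that fixed, Dana's statement is false, so Dana is a knave.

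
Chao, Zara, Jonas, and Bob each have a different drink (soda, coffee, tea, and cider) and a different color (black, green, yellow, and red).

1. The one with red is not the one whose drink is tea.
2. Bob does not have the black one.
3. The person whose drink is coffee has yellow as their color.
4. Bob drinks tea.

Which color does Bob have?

green

With clues 1–2, black is impossible for Bob's color.
With clues 1–4, red and yellow are impossible for Bob's color.
That leaves green.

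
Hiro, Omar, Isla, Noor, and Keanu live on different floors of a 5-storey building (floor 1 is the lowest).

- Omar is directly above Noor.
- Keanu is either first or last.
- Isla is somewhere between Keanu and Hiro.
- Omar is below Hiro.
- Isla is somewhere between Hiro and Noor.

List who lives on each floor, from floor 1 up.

From clue 1: Omar is in {2,3,4,5}.
From clues 1–2: Keanu is in {1,5}.
From clues 1–3: Isla is in {2,4}.
From clues 1–4: Hiro is in {3,5}.
From clues 1–5: Keanu → floor 1, Noor → floor 2, Omar → floor 3, Isla → floor 4, Hiro → floor 5.

Keanu, Noor, Omar, Isla, Hiro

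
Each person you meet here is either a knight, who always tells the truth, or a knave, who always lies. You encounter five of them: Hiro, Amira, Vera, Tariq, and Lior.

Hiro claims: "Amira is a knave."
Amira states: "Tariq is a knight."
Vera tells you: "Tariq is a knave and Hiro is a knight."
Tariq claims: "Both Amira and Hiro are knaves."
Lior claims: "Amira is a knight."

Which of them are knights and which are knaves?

Hiro: knight, Amira: knave, Vera: knight, Tariq: knave, Lior: knave

Consider Hiro. Suppose Hiro is a knave.
Then no assignment of the remaining roles makes every statement match its speaker's type — contradiction.
So Hiro is a knight.
With that fixed, Tariq's statement is false, so Tariq is a knave.
With that fixed, Amira's statement is false, so Amira is a knave.
With that fixed, Vera's statement is true, so Vera is a knight.
With that fixed, Lior's statement is false, so Lior is a knave.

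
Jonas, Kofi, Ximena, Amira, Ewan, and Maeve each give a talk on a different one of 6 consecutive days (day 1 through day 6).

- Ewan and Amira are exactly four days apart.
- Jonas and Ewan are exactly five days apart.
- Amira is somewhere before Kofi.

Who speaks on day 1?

With clues 1–2, Amira, Kofi, Maeve, and Ximena are ruled out for day 1.
With clues 1–3, Ewan is ruled out for day 1.
So day 1 is Jonas.

Jonas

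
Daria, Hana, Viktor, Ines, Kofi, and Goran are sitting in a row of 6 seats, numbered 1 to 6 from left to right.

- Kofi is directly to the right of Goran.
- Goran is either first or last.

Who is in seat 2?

Kofi

With clues 1–2, Daria, Goran, Hana, Ines, and Viktor are ruled out for seat 2.
So seat 2 is Kofi.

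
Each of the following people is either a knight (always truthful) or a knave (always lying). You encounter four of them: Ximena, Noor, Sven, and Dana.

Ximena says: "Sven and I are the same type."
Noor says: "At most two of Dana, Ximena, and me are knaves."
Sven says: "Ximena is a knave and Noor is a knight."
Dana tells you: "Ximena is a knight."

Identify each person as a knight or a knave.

Consider Ximena. Suppose Ximena is a knight.
Then no assignment of the remaining roles makes every statement match its speaker's type — contradiction.
So Ximena is a knave.
With that fixed, Dana's statement is false, so Dana is a knave.
Consider Noor. Suppose Noor is a knave.
Then no assignment of the remaining roles makes every statement match its speaker's type — contradiction.
So Noor is a knight.
With that fixed, Sven's statement is true, so Sven is a knight.

Ximena: knave, Noor: knight, Sven: knight, Dana: knave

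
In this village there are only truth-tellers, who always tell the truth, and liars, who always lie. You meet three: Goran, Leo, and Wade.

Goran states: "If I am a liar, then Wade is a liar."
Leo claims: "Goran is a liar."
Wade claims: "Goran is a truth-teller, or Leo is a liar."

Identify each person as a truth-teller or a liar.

Consider Goran. Suppose Goran is a liar.
Then no assignment of the remaining roles makes every statement match its speaker's type — contradiction.
So Goran is a truth-teller.
With that fixed, Leo's statement is false, so Leo is a liar.
With that fixed, Wade's statement is true, so Wade is a truth-teller.

Goran: truth-teller, Leo: liar, Wade: truth-teller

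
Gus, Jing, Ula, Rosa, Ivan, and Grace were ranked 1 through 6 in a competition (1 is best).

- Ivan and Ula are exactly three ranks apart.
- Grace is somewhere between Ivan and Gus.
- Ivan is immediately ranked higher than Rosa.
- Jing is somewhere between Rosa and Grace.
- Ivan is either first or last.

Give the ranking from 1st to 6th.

From clues 1–2: Grace is in {2,3,4,5}.
From clues 1–4: Gus is in {1,6}.
From clues 1–5: Ivan → rank 1, Rosa → rank 2, Jing → rank 3, Ula → rank 4, Grace → rank 5, Gus → rank 6.

Ivan, Rosa, Jing, Ula, Grace, Gus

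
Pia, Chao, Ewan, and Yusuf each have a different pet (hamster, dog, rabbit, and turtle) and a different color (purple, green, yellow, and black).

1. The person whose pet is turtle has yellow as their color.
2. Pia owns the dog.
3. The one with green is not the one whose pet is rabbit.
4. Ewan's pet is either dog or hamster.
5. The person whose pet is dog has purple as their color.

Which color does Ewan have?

With clues 1–4, yellow is impossible for Ewan's color.
With clues 1–5, black and purple are impossible for Ewan's color.
That leaves green.

green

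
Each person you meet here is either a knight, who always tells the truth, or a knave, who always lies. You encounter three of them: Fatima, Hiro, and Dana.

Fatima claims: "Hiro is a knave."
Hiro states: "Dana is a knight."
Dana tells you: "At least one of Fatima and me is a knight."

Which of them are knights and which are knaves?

Fatima: knave, Hiro: knight, Dana: knight

Consider Fatima. Suppose Fatima is a knight.
Then no assignment of the remaining roles makes every statement match its speaker's type — contradiction.
So Fatima is a knave.
Consider Hiro. Suppose Hiro is a knave.
Then Fatima's statement comes out true, contradicting Fatima being a knave.
So Hiro is a knight.
Consider Dana. Suppose Dana is a knave.
Then Hiro's statement comes out false, contradicting Hiro being a knight.
So Dana is a knight.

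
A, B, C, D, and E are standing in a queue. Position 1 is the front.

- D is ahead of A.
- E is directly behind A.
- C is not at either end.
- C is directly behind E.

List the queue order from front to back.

D, A, E, C, B

From clue 1: A is in {2,3,4,5}.
From clues 1–2: A is in {2,3,4}.
From clues 1–4: D → position 1, A → position 2, E → position 3, C → position 4, B → position 5.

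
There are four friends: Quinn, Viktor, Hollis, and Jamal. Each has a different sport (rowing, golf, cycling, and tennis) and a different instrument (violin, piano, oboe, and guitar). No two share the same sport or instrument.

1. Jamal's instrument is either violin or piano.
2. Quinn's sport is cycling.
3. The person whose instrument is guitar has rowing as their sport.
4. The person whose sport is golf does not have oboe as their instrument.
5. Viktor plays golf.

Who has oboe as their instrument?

Clue 1 rules out Jamal for the one with instrument oboe.
With clues 1–5, Hollis and Viktor are impossible for the one with instrument oboe.
That leaves Quinn.

Quinn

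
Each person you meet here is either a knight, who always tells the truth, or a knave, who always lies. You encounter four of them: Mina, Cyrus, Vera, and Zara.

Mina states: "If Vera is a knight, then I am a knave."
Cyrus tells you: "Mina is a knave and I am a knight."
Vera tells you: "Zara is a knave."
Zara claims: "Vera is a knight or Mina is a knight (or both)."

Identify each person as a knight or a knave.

Mina: knight, Cyrus: knave, Vera: knave, Zara: knight

Consider Mina. Suppose Mina is a knave.
Then Mina's own statement would have to be false, but it can't be — contradiction.
So Mina is a knight.
With that fixed, Cyrus's statement is false, so Cyrus is a knave.
With that fixed, Zara's statement is true, so Zara is a knight.
With that fixed, Vera's statement is false, so Vera is a knave.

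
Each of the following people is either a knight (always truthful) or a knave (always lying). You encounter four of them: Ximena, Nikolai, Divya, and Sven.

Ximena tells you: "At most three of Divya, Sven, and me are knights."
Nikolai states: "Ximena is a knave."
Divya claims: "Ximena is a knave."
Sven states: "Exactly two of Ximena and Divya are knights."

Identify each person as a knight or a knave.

Ximena: knight, Nikolai: knave, Divya: knave, Sven: knave

Regardless of anyone's role, Ximena's statement is true, so Ximena is a knight.
With that fixed, Nikolai's statement is false, so Nikolai is a knave.
With that fixed, Divya's statement is false, so Divya is a knave.
With that fixed, Sven's statement is false, so Sven is a knave.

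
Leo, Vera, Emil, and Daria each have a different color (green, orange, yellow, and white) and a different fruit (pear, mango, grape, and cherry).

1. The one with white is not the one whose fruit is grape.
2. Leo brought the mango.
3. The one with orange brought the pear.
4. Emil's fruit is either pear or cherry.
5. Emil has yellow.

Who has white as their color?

With clues 1–5, Daria, Emil, and Vera are impossible for the one with color white.
That leaves Leo.

Leo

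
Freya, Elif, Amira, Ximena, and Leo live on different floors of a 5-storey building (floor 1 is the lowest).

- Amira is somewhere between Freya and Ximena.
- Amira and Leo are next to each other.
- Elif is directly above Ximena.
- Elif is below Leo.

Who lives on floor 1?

Ximena

With clue 1, Amira is ruled out for floor 1.
With clues 1–2, Leo is ruled out for floor 1.
With clues 1–3, Elif is ruled out for floor 1.
With clues 1–4, Freya is ruled out for floor 1.
So floor 1 is Ximena.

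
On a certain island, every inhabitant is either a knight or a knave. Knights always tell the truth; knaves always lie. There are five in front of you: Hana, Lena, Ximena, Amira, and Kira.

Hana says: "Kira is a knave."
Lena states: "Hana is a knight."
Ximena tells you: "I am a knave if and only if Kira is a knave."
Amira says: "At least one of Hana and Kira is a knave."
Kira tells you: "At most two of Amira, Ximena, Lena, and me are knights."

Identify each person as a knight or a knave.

Hana: knave, Lena: knave, Ximena: knave, Amira: knight, Kira: knight

Consider Hana. Suppose Hana is a knight.
Then no assignment of the remaining roles makes every statement match its speaker's type — contradiction.
So Hana is a knave.
With that fixed, Lena's statement is false, so Lena is a knave.
With that fixed, Amira's statement is true, so Amira is a knight.
Consider Ximena. Suppose Ximena is a knight.
Then whichever role Kira has, Kira's statement has the wrong truth value — contradiction.
So Ximena is a knave.
With that fixed, Kira's statement is true, so Kira is a knight.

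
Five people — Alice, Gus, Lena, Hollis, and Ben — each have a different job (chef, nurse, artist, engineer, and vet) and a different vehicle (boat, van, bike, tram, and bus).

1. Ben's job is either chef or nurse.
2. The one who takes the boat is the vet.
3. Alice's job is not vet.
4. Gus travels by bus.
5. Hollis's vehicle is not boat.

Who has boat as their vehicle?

Lena

With clues 1–2, Ben is impossible for the one with vehicle boat.
With clues 1–3, Alice is impossible for the one with vehicle boat.
With clues 1–4, Gus is impossible for the one with vehicle boat.
With clues 1–5, Hollis is impossible for the one with vehicle boat.
That leaves Lena.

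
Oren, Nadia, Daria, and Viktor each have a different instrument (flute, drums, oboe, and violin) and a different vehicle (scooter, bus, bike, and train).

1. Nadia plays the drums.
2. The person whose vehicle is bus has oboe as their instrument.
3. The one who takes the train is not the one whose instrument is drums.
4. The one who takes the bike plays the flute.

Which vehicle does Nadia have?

With clues 1–2, bus is impossible for Nadia's vehicle.
With clues 1–3, train is impossible for Nadia's vehicle.
With clues 1–4, bike is impossible for Nadia's vehicle.
That leaves scooter.

scooter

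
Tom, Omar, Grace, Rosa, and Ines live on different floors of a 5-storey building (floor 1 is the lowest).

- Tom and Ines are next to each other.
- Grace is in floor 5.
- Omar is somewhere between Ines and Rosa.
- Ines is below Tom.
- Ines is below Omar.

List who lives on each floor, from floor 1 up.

From clues 1–2: Grace → floor 5.
From clues 1–3: Omar is in {2,3}.
From clues 1–4: Tom is in {2,4}.
From clues 1–5: Ines → floor 1, Tom → floor 2, Omar → floor 3, Rosa → floor 4.

Ines, Tom, Omar, Rosa, Grace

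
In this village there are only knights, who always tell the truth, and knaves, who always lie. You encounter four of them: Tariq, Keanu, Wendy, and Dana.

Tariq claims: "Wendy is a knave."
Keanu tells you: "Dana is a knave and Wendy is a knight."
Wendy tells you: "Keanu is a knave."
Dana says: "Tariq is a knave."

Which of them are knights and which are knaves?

Consider Tariq. Suppose Tariq is a knight.
Then no assignment of the remaining roles makes every statement match its speaker's type — contradiction.
So Tariq is a knave.
With that fixed, Dana's statement is true, so Dana is a knight.
With that fixed, Keanu's statement is false, so Keanu is a knave.
With that fixed, Wendy's statement is true, so Wendy is a knight.

Tariq: knave, Keanu: knave, Wendy: knight, Dana: knight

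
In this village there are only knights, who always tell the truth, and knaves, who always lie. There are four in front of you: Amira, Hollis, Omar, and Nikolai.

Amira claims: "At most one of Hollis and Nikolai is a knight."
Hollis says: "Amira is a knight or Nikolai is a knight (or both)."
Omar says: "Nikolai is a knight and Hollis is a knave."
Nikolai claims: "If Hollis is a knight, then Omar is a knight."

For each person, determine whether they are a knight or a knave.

Consider Amira. Suppose Amira is a knave.
Then no assignment of the remaining roles makes every statement match its speaker's type — contradiction.
So Amira is a knight.
With that fixed, Hollis's statement is true, so Hollis is a knight.
With that fixed, Omar's statement is false, so Omar is a knave.
With that fixed, Nikolai's statement is false, so Nikolai is a knave.

Amira: knight, Hollis: knight, Omar: knave, Nikolai: knave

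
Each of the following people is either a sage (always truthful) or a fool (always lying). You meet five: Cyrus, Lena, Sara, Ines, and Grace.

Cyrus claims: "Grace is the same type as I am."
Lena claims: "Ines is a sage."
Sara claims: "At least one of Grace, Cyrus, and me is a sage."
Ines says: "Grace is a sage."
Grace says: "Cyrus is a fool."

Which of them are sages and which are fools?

Consider Cyrus. Suppose Cyrus is a sage.
Then no assignment of the remaining roles makes every statement match its speaker's type — contradiction.
So Cyrus is a fool.
With that fixed, Grace's statement is true, so Grace is a sage.
With that fixed, Sara's statement is true, so Sara is a sage.
With that fixed, Ines's statement is true, so Ines is a sage.
With that fixed, Lena's statement is true, so Lena is a sage.

Cyrus: fool, Lena: sage, Sara: sage, Ines: sage, Grace: sage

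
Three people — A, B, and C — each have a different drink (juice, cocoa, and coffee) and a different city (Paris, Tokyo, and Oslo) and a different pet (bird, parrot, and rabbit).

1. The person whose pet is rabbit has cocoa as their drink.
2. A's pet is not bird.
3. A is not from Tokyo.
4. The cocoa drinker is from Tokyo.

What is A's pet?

parrot

With clues 1–2, bird is impossible for A's pet.
With clues 1–4, rabbit is impossible for A's pet.
That leaves parrot.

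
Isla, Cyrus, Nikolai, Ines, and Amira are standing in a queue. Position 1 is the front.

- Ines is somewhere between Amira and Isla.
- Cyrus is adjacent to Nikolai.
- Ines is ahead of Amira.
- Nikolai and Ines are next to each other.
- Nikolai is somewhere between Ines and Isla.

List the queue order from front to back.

From clue 1: Ines is in {2,3,4}.
From clues 1–2: Ines is in {2,4}.
From clues 1–3: Isla is in {1,3}.
From clues 1–4: Isla → position 1, Nikolai → position 3, Amira → position 5.
From clues 1–5: Cyrus → position 2, Ines → position 4.

Isla, Cyrus, Nikolai, Ines, Amira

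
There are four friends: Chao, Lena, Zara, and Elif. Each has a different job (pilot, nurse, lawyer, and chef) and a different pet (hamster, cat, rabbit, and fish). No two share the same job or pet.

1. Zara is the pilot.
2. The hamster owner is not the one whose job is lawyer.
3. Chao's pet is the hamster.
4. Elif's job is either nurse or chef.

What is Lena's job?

Clue 1 rules out pilot for Lena's job.
With clues 1–4, chef and nurse are impossible for Lena's job.
That leaves lawyer.

lawyer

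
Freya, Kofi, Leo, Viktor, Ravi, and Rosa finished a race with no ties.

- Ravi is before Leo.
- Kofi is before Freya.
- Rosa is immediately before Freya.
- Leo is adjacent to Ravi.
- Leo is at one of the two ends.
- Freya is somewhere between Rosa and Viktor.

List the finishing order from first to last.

Kofi, Rosa, Freya, Viktor, Ravi, Leo

From clue 1: Leo is in {2,3,4,5,6}.
From clues 1–2: Freya is in {2,3,4,5,6}.
From clues 1–3: Freya is in {3,4,5,6}.
From clues 1–5: Ravi → place 5, Leo → place 6.
From clues 1–6: Kofi → place 1, Rosa → place 2, Freya → place 3, Viktor → place 4.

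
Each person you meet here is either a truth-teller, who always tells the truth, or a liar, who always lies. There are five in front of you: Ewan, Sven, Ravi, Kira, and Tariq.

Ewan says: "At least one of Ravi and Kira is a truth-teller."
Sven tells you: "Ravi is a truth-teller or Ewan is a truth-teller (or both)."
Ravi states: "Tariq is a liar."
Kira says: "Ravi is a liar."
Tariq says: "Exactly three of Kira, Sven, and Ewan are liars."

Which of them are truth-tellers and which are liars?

Ewan: truth-teller, Sven: truth-teller, Ravi: truth-teller, Kira: liar, Tariq: liar

Consider Ewan. Suppose Ewan is a liar.
Then no assignment of the remaining roles makes every statement match its speaker's type — contradiction.
So Ewan is a truth-teller.
With that fixed, Sven's statement is true, so Sven is a truth-teller.
With that fixed, Tariq's statement is false, so Tariq is a liar.
With that fixed, Ravi's statement is true, so Ravi is a truth-teller.
With that fixed, Kira's statement is false, so Kira is a liar.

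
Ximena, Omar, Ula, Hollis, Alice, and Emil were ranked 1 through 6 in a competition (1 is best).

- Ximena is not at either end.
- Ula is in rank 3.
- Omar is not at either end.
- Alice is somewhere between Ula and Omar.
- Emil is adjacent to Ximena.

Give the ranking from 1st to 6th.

From clue 1: Ximena is in {2,3,4,5}.
From clues 1–2: Ula → rank 3.
From clues 1–3: Ximena is in {2,4,5}.
From clues 1–4: Ximena → rank 2, Alice → rank 4, Omar → rank 5.
From clues 1–5: Emil → rank 1, Hollis → rank 6.

Emil, Ximena, Ula, Alice, Omar, Hollis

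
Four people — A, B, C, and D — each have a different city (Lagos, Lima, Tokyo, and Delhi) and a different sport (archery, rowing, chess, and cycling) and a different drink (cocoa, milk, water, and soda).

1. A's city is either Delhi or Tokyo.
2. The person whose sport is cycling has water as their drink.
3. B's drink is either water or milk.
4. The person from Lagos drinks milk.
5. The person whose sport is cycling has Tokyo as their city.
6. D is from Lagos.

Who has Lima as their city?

Clue 1 rules out A for the one with city Lima.
With clues 1–5, B is impossible for the one with city Lima.
With clues 1–6, D is impossible for the one with city Lima.
That leaves C.

C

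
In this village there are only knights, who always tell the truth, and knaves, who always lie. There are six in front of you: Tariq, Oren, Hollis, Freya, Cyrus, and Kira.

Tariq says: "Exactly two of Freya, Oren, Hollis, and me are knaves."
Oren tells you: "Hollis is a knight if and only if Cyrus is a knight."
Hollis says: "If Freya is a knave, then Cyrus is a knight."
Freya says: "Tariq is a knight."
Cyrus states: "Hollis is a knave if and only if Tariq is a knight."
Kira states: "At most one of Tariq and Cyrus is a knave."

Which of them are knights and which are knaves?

Tariq: knave, Oren: knight, Hollis: knave, Freya: knave, Cyrus: knave, Kira: knave

Consider Tariq. Suppose Tariq is a knight.
Then no assignment of the remaining roles makes every statement match its speaker's type — contradiction.
So Tariq is a knave.
With that fixed, Freya's statement is false, so Freya is a knave.
Consider Oren. Suppose Oren is a knave.
Then no assignment of the remaining roles makes every statement match its speaker's type — contradiction.
So Oren is a knight.
Consider Hollis. Suppose Hollis is a knight.
Then Tariq's statement comes out true, contradicting Tariq being a knave.
So Hollis is a knave.
With that fixed, Cyrus's statement is false, so Cyrus is a knave.
With that fixed, Kira's statement is false, so Kira is a knave.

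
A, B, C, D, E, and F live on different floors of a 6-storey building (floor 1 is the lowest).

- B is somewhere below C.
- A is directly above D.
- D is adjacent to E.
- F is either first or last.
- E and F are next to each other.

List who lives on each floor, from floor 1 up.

From clue 1: B is in {1,2,3,4,5}.
From clues 1–2: A is in {2,3,4,5,6}.
From clues 1–3: A is in {3,4,5,6}.
From clues 1–4: F is in {1,6}.
From clues 1–5: F → floor 1, E → floor 2, D → floor 3, A → floor 4, B → floor 5, C → floor 6.

F, E, D, A, B, C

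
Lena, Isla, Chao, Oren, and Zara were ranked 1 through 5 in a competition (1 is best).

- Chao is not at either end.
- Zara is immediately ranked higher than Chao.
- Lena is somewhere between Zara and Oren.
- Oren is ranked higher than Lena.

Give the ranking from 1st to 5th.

From clue 1: Chao is in {2,3,4}.
From clues 1–3: Lena is in {2,3,4}.
From clues 1–4: Oren → rank 1, Lena → rank 2, Zara → rank 3, Chao → rank 4, Isla → rank 5.

Oren, Lena, Zara, Chao, Isla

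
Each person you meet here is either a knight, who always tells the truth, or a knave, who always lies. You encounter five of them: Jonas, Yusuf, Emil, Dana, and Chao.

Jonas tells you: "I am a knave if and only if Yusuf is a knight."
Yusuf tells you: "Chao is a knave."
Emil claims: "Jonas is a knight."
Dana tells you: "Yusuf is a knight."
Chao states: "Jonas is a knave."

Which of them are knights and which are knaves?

Consider Jonas. Suppose Jonas is a knight.
Then no assignment of the remaining roles makes every statement match its speaker's type — contradiction.
So Jonas is a knave.
With that fixed, Emil's statement is false, so Emil is a knave.
With that fixed, Chao's statement is true, so Chao is a knight.
With that fixed, Yusuf's statement is false, so Yusuf is a knave.
With that fixed, Dana's statement is false, so Dana is a knave.

Jonas: knave, Yusuf: knave, Emil: knave, Dana: knave, Chao: knight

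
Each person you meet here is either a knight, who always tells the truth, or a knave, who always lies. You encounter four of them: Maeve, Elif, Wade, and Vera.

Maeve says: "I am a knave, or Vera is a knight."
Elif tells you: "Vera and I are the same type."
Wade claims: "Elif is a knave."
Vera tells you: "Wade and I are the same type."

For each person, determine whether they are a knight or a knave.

Maeve: knight, Elif: knave, Wade: knight, Vera: knight

Consider Maeve. Suppose Maeve is a knave.
Then Maeve's own statement would have to be false, but it can't be — contradiction.
So Maeve is a knight.
Consider Elif. Suppose Elif is a knight.
Then no assignment of the remaining roles makes every statement match its speaker's type — contradiction.
So Elif is a knave.
With that fixed, Wade's statement is true, so Wade is a knight.
Consider Vera. Suppose Vera is a knave.
Then Maeve's statement comes out false, contradicting Maeve being a knight.
So Vera is a knight.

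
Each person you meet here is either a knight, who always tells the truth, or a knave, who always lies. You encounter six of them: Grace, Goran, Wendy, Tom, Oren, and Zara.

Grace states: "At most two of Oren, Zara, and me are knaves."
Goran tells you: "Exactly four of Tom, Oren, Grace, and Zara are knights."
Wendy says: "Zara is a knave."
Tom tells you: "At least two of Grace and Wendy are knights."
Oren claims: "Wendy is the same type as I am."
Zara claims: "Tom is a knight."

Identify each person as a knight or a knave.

Consider Grace. Suppose Grace is a knight.
Then no assignment of the remaining roles makes every statement match its speaker's type — contradiction.
So Grace is a knave.
With that fixed, Goran's statement is false, so Goran is a knave.
With that fixed, Tom's statement is false, so Tom is a knave.
With that fixed, Zara's statement is false, so Zara is a knave.
With that fixed, Wendy's statement is true, so Wendy is a knight.
Consider Oren. Suppose Oren is a knight.
Then Grace's statement comes out true, contradicting Grace being a knave.
So Oren is a knave.

Grace: knave, Goran: knave, Wendy: knight, Tom: knave, Oren: knave, Zara: knave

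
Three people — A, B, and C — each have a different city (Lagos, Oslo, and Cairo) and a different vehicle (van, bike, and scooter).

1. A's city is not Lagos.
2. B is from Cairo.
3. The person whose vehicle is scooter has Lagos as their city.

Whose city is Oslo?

With clues 1–2, B and C are impossible for the one with city Oslo.
That leaves A.

A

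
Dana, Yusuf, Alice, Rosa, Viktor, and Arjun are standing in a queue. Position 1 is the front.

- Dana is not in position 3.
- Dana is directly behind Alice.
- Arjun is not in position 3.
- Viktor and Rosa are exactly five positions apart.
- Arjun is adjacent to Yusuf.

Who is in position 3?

With clue 1, Dana is ruled out for position 3.
With clues 1–3, Arjun is ruled out for position 3.
With clues 1–4, Rosa and Viktor are ruled out for position 3.
With clues 1–5, Alice is ruled out for position 3.
So position 3 is Yusuf.

Yusuf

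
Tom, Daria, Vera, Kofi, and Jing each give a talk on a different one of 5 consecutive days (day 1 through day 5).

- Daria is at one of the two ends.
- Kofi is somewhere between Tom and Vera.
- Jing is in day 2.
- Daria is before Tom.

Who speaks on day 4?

With clue 1, Daria is ruled out for day 4.
With clues 1–3, Jing is ruled out for day 4.
With clues 1–4, Tom and Vera are ruled out for day 4.
So day 4 is Kofi.

Kofi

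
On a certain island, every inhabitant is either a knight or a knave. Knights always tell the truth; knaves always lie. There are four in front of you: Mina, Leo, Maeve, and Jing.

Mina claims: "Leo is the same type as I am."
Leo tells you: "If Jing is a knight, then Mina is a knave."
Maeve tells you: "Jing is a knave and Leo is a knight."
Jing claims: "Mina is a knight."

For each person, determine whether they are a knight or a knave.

Mina: knave, Leo: knight, Maeve: knight, Jing: knave

Consider Mina. Suppose Mina is a knight.
Then no assignment of the remaining roles makes every statement match its speaker's type — contradiction.
So Mina is a knave.
With that fixed, Leo's statement is true, so Leo is a knight.
With that fixed, Jing's statement is false, so Jing is a knave.
With that fixed, Maeve's statement is true, so Maeve is a knight.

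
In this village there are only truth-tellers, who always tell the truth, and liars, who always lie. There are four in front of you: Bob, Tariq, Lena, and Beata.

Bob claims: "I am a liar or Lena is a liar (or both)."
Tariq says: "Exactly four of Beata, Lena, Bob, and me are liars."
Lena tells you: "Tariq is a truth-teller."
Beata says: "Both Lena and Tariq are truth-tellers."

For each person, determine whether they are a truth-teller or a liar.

Bob: truth-teller, Tariq: liar, Lena: liar, Beata: liar

Consider Bob. Suppose Bob is a liar.
Then Bob's own statement would have to be false, but it can't be — contradiction.
So Bob is a truth-teller.
With that fixed, Tariq's statement is false, so Tariq is a liar.
With that fixed, Lena's statement is false, so Lena is a liar.
With that fixed, Beata's statement is false, so Beata is a liar.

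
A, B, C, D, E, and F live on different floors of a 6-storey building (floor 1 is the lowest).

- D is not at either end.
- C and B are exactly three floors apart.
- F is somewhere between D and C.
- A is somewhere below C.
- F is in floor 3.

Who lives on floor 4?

D

With clues 1–4, B and C are ruled out for floor 4.
With clues 1–5, A, E, and F are ruled out for floor 4.
So floor 4 is D.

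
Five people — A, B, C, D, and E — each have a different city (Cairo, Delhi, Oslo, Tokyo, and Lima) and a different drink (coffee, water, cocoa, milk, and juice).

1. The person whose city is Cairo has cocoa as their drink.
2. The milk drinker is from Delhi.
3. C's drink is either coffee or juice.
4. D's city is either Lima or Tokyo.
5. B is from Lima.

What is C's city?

With clues 1–3, Cairo and Delhi are impossible for C's city.
With clues 1–5, Lima and Tokyo are impossible for C's city.
That leaves Oslo.

Oslo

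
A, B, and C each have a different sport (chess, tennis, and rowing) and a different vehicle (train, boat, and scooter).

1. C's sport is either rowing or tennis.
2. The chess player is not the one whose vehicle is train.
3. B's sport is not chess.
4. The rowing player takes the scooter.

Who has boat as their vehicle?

With clues 1–4, B and C are impossible for the one with vehicle boat.
That leaves A.

A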